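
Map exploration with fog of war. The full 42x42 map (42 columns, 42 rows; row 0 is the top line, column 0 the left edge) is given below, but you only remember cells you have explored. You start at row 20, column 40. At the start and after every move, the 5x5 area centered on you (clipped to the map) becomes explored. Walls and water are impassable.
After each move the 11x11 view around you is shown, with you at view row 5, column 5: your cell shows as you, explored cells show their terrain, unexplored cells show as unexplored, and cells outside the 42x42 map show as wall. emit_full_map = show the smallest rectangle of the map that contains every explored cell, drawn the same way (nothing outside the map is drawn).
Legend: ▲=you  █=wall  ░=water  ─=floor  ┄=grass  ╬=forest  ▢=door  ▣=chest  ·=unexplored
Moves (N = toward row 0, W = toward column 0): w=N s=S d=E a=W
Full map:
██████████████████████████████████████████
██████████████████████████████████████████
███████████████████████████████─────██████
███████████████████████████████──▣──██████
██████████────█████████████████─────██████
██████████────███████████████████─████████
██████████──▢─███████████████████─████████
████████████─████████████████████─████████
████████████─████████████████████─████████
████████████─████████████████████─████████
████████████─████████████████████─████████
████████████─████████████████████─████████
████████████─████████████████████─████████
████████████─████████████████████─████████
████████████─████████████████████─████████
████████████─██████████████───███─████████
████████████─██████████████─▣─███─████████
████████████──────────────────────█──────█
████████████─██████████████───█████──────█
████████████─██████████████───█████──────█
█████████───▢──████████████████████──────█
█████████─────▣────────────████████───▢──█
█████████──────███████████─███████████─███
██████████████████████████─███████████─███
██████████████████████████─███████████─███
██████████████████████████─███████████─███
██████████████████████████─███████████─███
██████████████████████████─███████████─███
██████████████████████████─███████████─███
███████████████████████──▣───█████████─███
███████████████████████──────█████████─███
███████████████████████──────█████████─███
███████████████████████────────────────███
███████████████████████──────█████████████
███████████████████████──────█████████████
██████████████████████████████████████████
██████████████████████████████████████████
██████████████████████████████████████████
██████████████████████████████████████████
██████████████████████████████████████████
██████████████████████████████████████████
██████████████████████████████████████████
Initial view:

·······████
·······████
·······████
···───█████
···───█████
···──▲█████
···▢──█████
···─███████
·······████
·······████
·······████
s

·······████
·······████
···───█████
···───█████
···───█████
···▢─▲█████
···─███████
···─███████
·······████
·······████
·······████

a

········███
········███
····───████
···────████
···────████
···─▢▲─████
···█─██████
···█─██████
········███
········███
········███

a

·········██
·········██
·····───███
···─────███
···─────███
···──▲──███
···██─█████
···██─█████
·········██
·········██
·········██

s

·········██
·····───███
···─────███
···─────███
···──▢──███
···██▲█████
···██─█████
···██─██·██
·········██
·········██
·········██

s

·····───███
···─────███
···─────███
···──▢──███
···██─█████
···██▲█████
···██─██·██
···██─██·██
·········██
·········██
·········██

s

···─────███
···─────███
···──▢──███
···██─█████
···██─█████
···██▲██·██
···██─██·██
···██─██·██
·········██
·········██
·········██

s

···─────███
···──▢──███
···██─█████
···██─█████
···██─██·██
···██▲██·██
···██─██·██
···██─██·██
·········██
·········██
·········██

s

···──▢──███
···██─█████
···██─█████
···██─██·██
···██─██·██
···██▲██·██
···██─██·██
···██─██·██
·········██
·········██
·········██

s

···██─█████
···██─█████
···██─██·██
···██─██·██
···██─██·██
···██▲██·██
···██─██·██
···██─██·██
·········██
·········██
·········██

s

···██─█████
···██─██·██
···██─██·██
···██─██·██
···██─██·██
···██▲██·██
···██─██·██
···██─██·██
·········██
·········██
·········██

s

···██─██·██
···██─██·██
···██─██·██
···██─██·██
···██─██·██
···██▲██·██
···██─██·██
···██─██·██
·········██
·········██
·········██

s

···██─██·██
···██─██·██
···██─██·██
···██─██·██
···██─██·██
···██▲██·██
···██─██·██
···───██·██
·········██
·········██
·········██

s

···██─██·██
···██─██·██
···██─██·██
···██─██·██
···██─██·██
···██▲██·██
···───██·██
···█████·██
·········██
·········██
·········██

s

···██─██·██
···██─██·██
···██─██·██
···██─██·██
···██─██·██
···──▲██·██
···█████·██
···█████·██
·········██
·········██
·········██

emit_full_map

··───█
─────█
─────█
──▢──█
██─███
██─███
██─██·
██─██·
██─██·
██─██·
██─██·
██─██·
██─██·
██─██·
──▲██·
█████·
█████·

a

····██─██·█
····██─██·█
····██─██·█
···███─██·█
···███─██·█
···──▲─██·█
···██████·█
···██████·█
··········█
··········█
··········█

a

·····██─██·
·····██─██·
·····██─██·
···████─██·
···████─██·
···──▲──██·
···███████·
···███████·
···········
···········
···········

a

······██─██
······██─██
······██─██
···█████─██
···█████─██
···──▲───██
···████████
···████████
···········
···········
···········

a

·······██─█
·······██─█
·······██─█
···██████─█
···██████─█
···──▲────█
···████████
···████████
···········
···········
···········

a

········██─
········██─
········██─
···███████─
···███████─
···──▲─────
···████████
···████████
···········
···········
···········

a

·········██
·········██
·········██
···████████
···████████
···──▲─────
···████████
···████████
···········
···········
···········

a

··········█
··········█
··········█
···████████
···████████
···──▲─────
···████████
···████████
···········
···········
···········

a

···········
···········
···········
···─███████
···─███████
···──▲─────
···─███████
···─███████
···········
···········
···········

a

···········
···········
···········
···──██████
···──██████
···──▲─────
···──██████
···──██████
···········
···········
···········

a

···········
···········
···········
···───█████
···───█████
···──▲─────
···───█████
···───█████
···········
···········
···········

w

···········
···········
···········
···───██···
···───█████
···──▲█████
···────────
···───█████
···───█████
···········
···········

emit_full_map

············───█
··········─────█
··········─────█
··········──▢──█
··········██─███
··········██─███
··········██─██·
··········██─██·
··········██─██·
··········██─██·
··········██─██·
───██·····██─██·
───█████████─██·
──▲█████████─██·
─────────────██·
───████████████·
───████████████·


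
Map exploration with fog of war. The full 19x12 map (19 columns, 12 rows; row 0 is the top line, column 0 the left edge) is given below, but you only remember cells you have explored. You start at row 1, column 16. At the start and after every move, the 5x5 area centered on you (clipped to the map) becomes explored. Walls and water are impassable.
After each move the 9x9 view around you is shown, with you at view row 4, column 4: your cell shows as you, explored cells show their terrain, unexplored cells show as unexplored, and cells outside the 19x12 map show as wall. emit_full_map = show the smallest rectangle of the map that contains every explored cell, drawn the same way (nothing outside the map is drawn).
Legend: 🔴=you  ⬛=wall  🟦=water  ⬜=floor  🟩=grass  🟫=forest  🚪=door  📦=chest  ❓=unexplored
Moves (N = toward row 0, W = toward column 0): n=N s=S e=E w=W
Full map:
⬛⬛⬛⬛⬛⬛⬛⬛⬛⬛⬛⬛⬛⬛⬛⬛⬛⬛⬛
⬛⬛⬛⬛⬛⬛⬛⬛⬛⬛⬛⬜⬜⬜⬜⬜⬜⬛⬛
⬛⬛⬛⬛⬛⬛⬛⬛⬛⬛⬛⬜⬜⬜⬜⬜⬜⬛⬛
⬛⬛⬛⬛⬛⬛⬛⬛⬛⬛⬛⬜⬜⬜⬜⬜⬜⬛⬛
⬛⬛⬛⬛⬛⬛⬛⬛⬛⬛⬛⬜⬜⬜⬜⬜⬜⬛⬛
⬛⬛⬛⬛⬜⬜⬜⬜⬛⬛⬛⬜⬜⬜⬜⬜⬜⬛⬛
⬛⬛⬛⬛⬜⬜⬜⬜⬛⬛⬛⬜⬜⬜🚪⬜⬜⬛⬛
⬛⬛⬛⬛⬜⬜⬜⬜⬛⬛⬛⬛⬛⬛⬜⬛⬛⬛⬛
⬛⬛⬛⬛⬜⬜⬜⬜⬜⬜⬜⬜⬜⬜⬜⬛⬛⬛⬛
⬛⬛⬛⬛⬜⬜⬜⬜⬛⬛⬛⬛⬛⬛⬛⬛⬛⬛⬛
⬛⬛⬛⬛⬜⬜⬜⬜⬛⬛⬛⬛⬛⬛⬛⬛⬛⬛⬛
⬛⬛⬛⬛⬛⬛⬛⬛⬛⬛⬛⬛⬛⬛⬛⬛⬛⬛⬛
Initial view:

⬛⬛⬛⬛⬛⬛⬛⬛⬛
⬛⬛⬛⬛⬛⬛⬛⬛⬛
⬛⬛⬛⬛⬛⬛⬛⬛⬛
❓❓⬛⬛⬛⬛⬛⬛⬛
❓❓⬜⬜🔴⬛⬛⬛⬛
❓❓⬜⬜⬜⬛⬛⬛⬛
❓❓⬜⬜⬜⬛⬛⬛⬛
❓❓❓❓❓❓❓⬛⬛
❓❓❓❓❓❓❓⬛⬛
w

⬛⬛⬛⬛⬛⬛⬛⬛⬛
⬛⬛⬛⬛⬛⬛⬛⬛⬛
⬛⬛⬛⬛⬛⬛⬛⬛⬛
❓❓⬛⬛⬛⬛⬛⬛⬛
❓❓⬜⬜🔴⬜⬛⬛⬛
❓❓⬜⬜⬜⬜⬛⬛⬛
❓❓⬜⬜⬜⬜⬛⬛⬛
❓❓❓❓❓❓❓❓⬛
❓❓❓❓❓❓❓❓⬛

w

⬛⬛⬛⬛⬛⬛⬛⬛⬛
⬛⬛⬛⬛⬛⬛⬛⬛⬛
⬛⬛⬛⬛⬛⬛⬛⬛⬛
❓❓⬛⬛⬛⬛⬛⬛⬛
❓❓⬜⬜🔴⬜⬜⬛⬛
❓❓⬜⬜⬜⬜⬜⬛⬛
❓❓⬜⬜⬜⬜⬜⬛⬛
❓❓❓❓❓❓❓❓❓
❓❓❓❓❓❓❓❓❓

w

⬛⬛⬛⬛⬛⬛⬛⬛⬛
⬛⬛⬛⬛⬛⬛⬛⬛⬛
⬛⬛⬛⬛⬛⬛⬛⬛⬛
❓❓⬛⬛⬛⬛⬛⬛⬛
❓❓⬜⬜🔴⬜⬜⬜⬛
❓❓⬜⬜⬜⬜⬜⬜⬛
❓❓⬜⬜⬜⬜⬜⬜⬛
❓❓❓❓❓❓❓❓❓
❓❓❓❓❓❓❓❓❓

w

⬛⬛⬛⬛⬛⬛⬛⬛⬛
⬛⬛⬛⬛⬛⬛⬛⬛⬛
⬛⬛⬛⬛⬛⬛⬛⬛⬛
❓❓⬛⬛⬛⬛⬛⬛⬛
❓❓⬛⬜🔴⬜⬜⬜⬜
❓❓⬛⬜⬜⬜⬜⬜⬜
❓❓⬛⬜⬜⬜⬜⬜⬜
❓❓❓❓❓❓❓❓❓
❓❓❓❓❓❓❓❓❓

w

⬛⬛⬛⬛⬛⬛⬛⬛⬛
⬛⬛⬛⬛⬛⬛⬛⬛⬛
⬛⬛⬛⬛⬛⬛⬛⬛⬛
❓❓⬛⬛⬛⬛⬛⬛⬛
❓❓⬛⬛🔴⬜⬜⬜⬜
❓❓⬛⬛⬜⬜⬜⬜⬜
❓❓⬛⬛⬜⬜⬜⬜⬜
❓❓❓❓❓❓❓❓❓
❓❓❓❓❓❓❓❓❓

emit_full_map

⬛⬛⬛⬛⬛⬛⬛⬛⬛⬛
⬛⬛🔴⬜⬜⬜⬜⬜⬛⬛
⬛⬛⬜⬜⬜⬜⬜⬜⬛⬛
⬛⬛⬜⬜⬜⬜⬜⬜⬛⬛

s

⬛⬛⬛⬛⬛⬛⬛⬛⬛
⬛⬛⬛⬛⬛⬛⬛⬛⬛
❓❓⬛⬛⬛⬛⬛⬛⬛
❓❓⬛⬛⬜⬜⬜⬜⬜
❓❓⬛⬛🔴⬜⬜⬜⬜
❓❓⬛⬛⬜⬜⬜⬜⬜
❓❓⬛⬛⬜⬜⬜❓❓
❓❓❓❓❓❓❓❓❓
❓❓❓❓❓❓❓❓❓

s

⬛⬛⬛⬛⬛⬛⬛⬛⬛
❓❓⬛⬛⬛⬛⬛⬛⬛
❓❓⬛⬛⬜⬜⬜⬜⬜
❓❓⬛⬛⬜⬜⬜⬜⬜
❓❓⬛⬛🔴⬜⬜⬜⬜
❓❓⬛⬛⬜⬜⬜❓❓
❓❓⬛⬛⬜⬜⬜❓❓
❓❓❓❓❓❓❓❓❓
❓❓❓❓❓❓❓❓❓

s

❓❓⬛⬛⬛⬛⬛⬛⬛
❓❓⬛⬛⬜⬜⬜⬜⬜
❓❓⬛⬛⬜⬜⬜⬜⬜
❓❓⬛⬛⬜⬜⬜⬜⬜
❓❓⬛⬛🔴⬜⬜❓❓
❓❓⬛⬛⬜⬜⬜❓❓
❓❓⬛⬛⬜⬜⬜❓❓
❓❓❓❓❓❓❓❓❓
❓❓❓❓❓❓❓❓❓

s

❓❓⬛⬛⬜⬜⬜⬜⬜
❓❓⬛⬛⬜⬜⬜⬜⬜
❓❓⬛⬛⬜⬜⬜⬜⬜
❓❓⬛⬛⬜⬜⬜❓❓
❓❓⬛⬛🔴⬜⬜❓❓
❓❓⬛⬛⬜⬜⬜❓❓
❓❓⬛⬛⬛⬛⬛❓❓
❓❓❓❓❓❓❓❓❓
❓❓❓❓❓❓❓❓❓

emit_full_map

⬛⬛⬛⬛⬛⬛⬛⬛⬛⬛
⬛⬛⬜⬜⬜⬜⬜⬜⬛⬛
⬛⬛⬜⬜⬜⬜⬜⬜⬛⬛
⬛⬛⬜⬜⬜⬜⬜⬜⬛⬛
⬛⬛⬜⬜⬜❓❓❓❓❓
⬛⬛🔴⬜⬜❓❓❓❓❓
⬛⬛⬜⬜⬜❓❓❓❓❓
⬛⬛⬛⬛⬛❓❓❓❓❓


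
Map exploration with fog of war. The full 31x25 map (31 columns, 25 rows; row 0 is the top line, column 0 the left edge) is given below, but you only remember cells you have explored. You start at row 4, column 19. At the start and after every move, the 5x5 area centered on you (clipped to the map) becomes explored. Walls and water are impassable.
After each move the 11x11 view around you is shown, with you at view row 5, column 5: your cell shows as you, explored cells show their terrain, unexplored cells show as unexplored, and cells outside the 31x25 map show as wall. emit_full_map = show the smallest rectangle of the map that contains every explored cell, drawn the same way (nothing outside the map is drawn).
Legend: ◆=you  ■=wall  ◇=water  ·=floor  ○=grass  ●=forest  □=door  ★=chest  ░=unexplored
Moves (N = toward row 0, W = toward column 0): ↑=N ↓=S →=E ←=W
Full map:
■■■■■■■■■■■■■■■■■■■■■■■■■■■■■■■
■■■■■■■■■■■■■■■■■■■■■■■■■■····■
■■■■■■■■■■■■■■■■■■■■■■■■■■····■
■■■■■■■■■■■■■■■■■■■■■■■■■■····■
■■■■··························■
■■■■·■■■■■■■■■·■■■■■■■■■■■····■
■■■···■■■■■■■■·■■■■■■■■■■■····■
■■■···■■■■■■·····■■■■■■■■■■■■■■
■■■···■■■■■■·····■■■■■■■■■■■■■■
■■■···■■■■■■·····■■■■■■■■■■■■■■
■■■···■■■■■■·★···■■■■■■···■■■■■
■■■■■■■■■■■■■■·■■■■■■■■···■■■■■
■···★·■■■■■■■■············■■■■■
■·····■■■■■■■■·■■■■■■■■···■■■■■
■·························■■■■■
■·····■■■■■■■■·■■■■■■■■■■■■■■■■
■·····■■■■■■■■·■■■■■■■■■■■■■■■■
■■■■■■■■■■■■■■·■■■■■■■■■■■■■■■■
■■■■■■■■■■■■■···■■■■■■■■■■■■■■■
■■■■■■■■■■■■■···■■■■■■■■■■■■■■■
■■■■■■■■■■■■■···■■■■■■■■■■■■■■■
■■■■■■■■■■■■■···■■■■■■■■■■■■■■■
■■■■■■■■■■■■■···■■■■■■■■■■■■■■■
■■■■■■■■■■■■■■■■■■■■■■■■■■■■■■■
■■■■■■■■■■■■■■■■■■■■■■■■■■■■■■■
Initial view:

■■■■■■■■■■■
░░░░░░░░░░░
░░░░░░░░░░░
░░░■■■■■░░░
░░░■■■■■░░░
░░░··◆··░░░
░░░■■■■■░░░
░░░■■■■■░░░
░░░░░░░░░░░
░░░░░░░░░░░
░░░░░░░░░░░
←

■■■■■■■■■■■
░░░░░░░░░░░
░░░░░░░░░░░
░░░■■■■■■░░
░░░■■■■■■░░
░░░··◆···░░
░░░■■■■■■░░
░░░■■■■■■░░
░░░░░░░░░░░
░░░░░░░░░░░
░░░░░░░░░░░

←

■■■■■■■■■■■
░░░░░░░░░░░
░░░░░░░░░░░
░░░■■■■■■■░
░░░■■■■■■■░
░░░··◆····░
░░░■■■■■■■░
░░░■■■■■■■░
░░░░░░░░░░░
░░░░░░░░░░░
░░░░░░░░░░░

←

■■■■■■■■■■■
░░░░░░░░░░░
░░░░░░░░░░░
░░░■■■■■■■■
░░░■■■■■■■■
░░░··◆·····
░░░·■■■■■■■
░░░·■■■■■■■
░░░░░░░░░░░
░░░░░░░░░░░
░░░░░░░░░░░

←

■■■■■■■■■■■
░░░░░░░░░░░
░░░░░░░░░░░
░░░■■■■■■■■
░░░■■■■■■■■
░░░··◆·····
░░░■·■■■■■■
░░░■·■■■■■■
░░░░░░░░░░░
░░░░░░░░░░░
░░░░░░░░░░░

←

■■■■■■■■■■■
░░░░░░░░░░░
░░░░░░░░░░░
░░░■■■■■■■■
░░░■■■■■■■■
░░░··◆·····
░░░■■·■■■■■
░░░■■·■■■■■
░░░░░░░░░░░
░░░░░░░░░░░
░░░░░░░░░░░

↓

░░░░░░░░░░░
░░░░░░░░░░░
░░░■■■■■■■■
░░░■■■■■■■■
░░░········
░░░■■◆■■■■■
░░░■■·■■■■■
░░░·····░░░
░░░░░░░░░░░
░░░░░░░░░░░
░░░░░░░░░░░

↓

░░░░░░░░░░░
░░░■■■■■■■■
░░░■■■■■■■■
░░░········
░░░■■·■■■■■
░░░■■◆■■■■■
░░░·····░░░
░░░·····░░░
░░░░░░░░░░░
░░░░░░░░░░░
░░░░░░░░░░░

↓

░░░■■■■■■■■
░░░■■■■■■■■
░░░········
░░░■■·■■■■■
░░░■■·■■■■■
░░░··◆··░░░
░░░·····░░░
░░░·····░░░
░░░░░░░░░░░
░░░░░░░░░░░
░░░░░░░░░░░

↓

░░░■■■■■■■■
░░░········
░░░■■·■■■■■
░░░■■·■■■■■
░░░·····░░░
░░░··◆··░░░
░░░·····░░░
░░░·★···░░░
░░░░░░░░░░░
░░░░░░░░░░░
░░░░░░░░░░░

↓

░░░········
░░░■■·■■■■■
░░░■■·■■■■■
░░░·····░░░
░░░·····░░░
░░░··◆··░░░
░░░·★···░░░
░░░■■·■■░░░
░░░░░░░░░░░
░░░░░░░░░░░
░░░░░░░░░░░

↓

░░░■■·■■■■■
░░░■■·■■■■■
░░░·····░░░
░░░·····░░░
░░░·····░░░
░░░·★◆··░░░
░░░■■·■■░░░
░░░■■···░░░
░░░░░░░░░░░
░░░░░░░░░░░
░░░░░░░░░░░

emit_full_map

■■■■■■■■■■
■■■■■■■■■■
··········
■■·■■■■■■■
■■·■■■■■■■
·····░░░░░
·····░░░░░
·····░░░░░
·★◆··░░░░░
■■·■■░░░░░
■■···░░░░░

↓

░░░■■·■■■■■
░░░·····░░░
░░░·····░░░
░░░·····░░░
░░░·★···░░░
░░░■■◆■■░░░
░░░■■···░░░
░░░■■·■■░░░
░░░░░░░░░░░
░░░░░░░░░░░
░░░░░░░░░░░

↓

░░░·····░░░
░░░·····░░░
░░░·····░░░
░░░·★···░░░
░░░■■·■■░░░
░░░■■◆··░░░
░░░■■·■■░░░
░░░·····░░░
░░░░░░░░░░░
░░░░░░░░░░░
░░░░░░░░░░░

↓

░░░·····░░░
░░░·····░░░
░░░·★···░░░
░░░■■·■■░░░
░░░■■···░░░
░░░■■◆■■░░░
░░░·····░░░
░░░■■·■■░░░
░░░░░░░░░░░
░░░░░░░░░░░
░░░░░░░░░░░

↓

░░░·····░░░
░░░·★···░░░
░░░■■·■■░░░
░░░■■···░░░
░░░■■·■■░░░
░░░··◆··░░░
░░░■■·■■░░░
░░░■■·■■░░░
░░░░░░░░░░░
░░░░░░░░░░░
░░░░░░░░░░░

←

░░░░·····░░
░░░░·★···░░
░░░░■■·■■░░
░░░■■■···░░
░░░■■■·■■░░
░░░··◆···░░
░░░■■■·■■░░
░░░■■■·■■░░
░░░░░░░░░░░
░░░░░░░░░░░
░░░░░░░░░░░

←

░░░░░·····░
░░░░░·★···░
░░░░░■■·■■░
░░░■■■■···░
░░░■■■■·■■░
░░░··◆····░
░░░■■■■·■■░
░░░■■■■·■■░
░░░░░░░░░░░
░░░░░░░░░░░
░░░░░░░░░░░

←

░░░░░░·····
░░░░░░·★···
░░░░░░■■·■■
░░░■■■■■···
░░░■■■■■·■■
░░░··◆·····
░░░■■■■■·■■
░░░■■■■■·■■
░░░░░░░░░░░
░░░░░░░░░░░
░░░░░░░░░░░

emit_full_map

░░░■■■■■■■■■■
░░░■■■■■■■■■■
░░░··········
░░░■■·■■■■■■■
░░░■■·■■■■■■■
░░░·····░░░░░
░░░·····░░░░░
░░░·····░░░░░
░░░·★···░░░░░
░░░■■·■■░░░░░
■■■■■···░░░░░
■■■■■·■■░░░░░
··◆·····░░░░░
■■■■■·■■░░░░░
■■■■■·■■░░░░░

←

░░░░░░░····
░░░░░░░·★··
░░░░░░░■■·■
░░░■■■■■■··
░░░■■■■■■·■
░░░··◆·····
░░░■■■■■■·■
░░░■■■■■■·■
░░░░░░░░░░░
░░░░░░░░░░░
░░░░░░░░░░░

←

░░░░░░░░···
░░░░░░░░·★·
░░░░░░░░■■·
░░░■■■■■■■·
░░░■■■■■■■·
░░░··◆·····
░░░■■■■■■■·
░░░■■■■■■■·
░░░░░░░░░░░
░░░░░░░░░░░
░░░░░░░░░░░

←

░░░░░░░░░··
░░░░░░░░░·★
░░░░░░░░░■■
░░░■■■■■■■■
░░░■■■■■■■■
░░░··◆·····
░░░■■■■■■■■
░░░■■■■■■■■
░░░░░░░░░░░
░░░░░░░░░░░
░░░░░░░░░░░

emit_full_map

░░░░░░■■■■■■■■■■
░░░░░░■■■■■■■■■■
░░░░░░··········
░░░░░░■■·■■■■■■■
░░░░░░■■·■■■■■■■
░░░░░░·····░░░░░
░░░░░░·····░░░░░
░░░░░░·····░░░░░
░░░░░░·★···░░░░░
░░░░░░■■·■■░░░░░
■■■■■■■■···░░░░░
■■■■■■■■·■■░░░░░
··◆········░░░░░
■■■■■■■■·■■░░░░░
■■■■■■■■·■■░░░░░


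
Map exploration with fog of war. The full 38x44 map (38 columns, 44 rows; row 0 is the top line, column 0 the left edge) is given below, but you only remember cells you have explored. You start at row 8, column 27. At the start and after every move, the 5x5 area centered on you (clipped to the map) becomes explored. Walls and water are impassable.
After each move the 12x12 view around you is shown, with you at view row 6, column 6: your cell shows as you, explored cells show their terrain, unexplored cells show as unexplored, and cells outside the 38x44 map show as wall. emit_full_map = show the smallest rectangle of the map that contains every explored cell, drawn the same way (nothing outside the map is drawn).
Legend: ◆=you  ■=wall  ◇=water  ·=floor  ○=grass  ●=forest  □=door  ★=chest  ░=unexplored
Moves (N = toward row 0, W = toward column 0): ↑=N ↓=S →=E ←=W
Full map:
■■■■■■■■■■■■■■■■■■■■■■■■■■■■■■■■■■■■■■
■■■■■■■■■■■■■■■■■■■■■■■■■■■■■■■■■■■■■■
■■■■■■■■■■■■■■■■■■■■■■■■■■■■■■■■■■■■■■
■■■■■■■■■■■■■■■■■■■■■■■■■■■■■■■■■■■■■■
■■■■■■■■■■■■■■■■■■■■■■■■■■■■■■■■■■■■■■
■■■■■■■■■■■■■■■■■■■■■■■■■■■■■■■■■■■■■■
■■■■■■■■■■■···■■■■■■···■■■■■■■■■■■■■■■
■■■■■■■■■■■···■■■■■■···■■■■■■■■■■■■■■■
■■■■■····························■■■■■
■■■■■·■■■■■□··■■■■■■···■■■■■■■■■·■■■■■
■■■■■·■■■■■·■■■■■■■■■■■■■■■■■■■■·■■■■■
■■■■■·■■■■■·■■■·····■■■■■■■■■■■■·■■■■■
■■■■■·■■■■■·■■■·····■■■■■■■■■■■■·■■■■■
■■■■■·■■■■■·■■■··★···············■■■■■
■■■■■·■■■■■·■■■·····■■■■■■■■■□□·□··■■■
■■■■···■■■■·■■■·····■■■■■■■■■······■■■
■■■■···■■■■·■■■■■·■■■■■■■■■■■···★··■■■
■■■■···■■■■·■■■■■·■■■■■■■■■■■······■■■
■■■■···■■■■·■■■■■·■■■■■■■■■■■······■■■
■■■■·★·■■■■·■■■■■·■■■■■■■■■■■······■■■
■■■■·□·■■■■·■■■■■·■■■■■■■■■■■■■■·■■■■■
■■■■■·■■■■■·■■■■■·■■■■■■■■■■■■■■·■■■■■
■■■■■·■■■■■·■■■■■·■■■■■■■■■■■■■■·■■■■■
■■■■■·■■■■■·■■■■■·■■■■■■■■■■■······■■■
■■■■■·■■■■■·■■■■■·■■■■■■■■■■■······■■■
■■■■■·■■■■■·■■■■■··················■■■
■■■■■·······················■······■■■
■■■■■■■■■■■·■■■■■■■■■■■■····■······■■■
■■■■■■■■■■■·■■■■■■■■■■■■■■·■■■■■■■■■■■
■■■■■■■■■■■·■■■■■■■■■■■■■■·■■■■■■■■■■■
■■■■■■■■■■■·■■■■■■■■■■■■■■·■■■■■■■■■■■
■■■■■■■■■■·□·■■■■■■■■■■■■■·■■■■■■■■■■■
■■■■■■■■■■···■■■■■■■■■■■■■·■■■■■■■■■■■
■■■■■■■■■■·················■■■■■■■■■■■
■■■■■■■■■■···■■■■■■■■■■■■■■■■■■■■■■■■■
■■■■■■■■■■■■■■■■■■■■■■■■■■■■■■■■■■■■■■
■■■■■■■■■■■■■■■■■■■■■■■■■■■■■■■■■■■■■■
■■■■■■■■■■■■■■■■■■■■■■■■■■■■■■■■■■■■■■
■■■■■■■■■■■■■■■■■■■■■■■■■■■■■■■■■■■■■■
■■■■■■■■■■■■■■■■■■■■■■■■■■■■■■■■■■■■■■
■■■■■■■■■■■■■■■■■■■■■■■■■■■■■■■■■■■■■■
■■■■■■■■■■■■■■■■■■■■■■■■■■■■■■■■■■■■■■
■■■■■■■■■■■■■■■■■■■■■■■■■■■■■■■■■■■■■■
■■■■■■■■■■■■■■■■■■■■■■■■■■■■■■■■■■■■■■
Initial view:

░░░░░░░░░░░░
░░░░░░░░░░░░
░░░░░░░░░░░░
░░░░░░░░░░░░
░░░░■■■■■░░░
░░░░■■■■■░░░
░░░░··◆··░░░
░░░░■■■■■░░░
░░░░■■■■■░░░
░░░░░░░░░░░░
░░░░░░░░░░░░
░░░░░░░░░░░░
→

░░░░░░░░░░░░
░░░░░░░░░░░░
░░░░░░░░░░░░
░░░░░░░░░░░░
░░░■■■■■■░░░
░░░■■■■■■░░░
░░░···◆··░░░
░░░■■■■■■░░░
░░░■■■■■■░░░
░░░░░░░░░░░░
░░░░░░░░░░░░
░░░░░░░░░░░░

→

░░░░░░░░░░░░
░░░░░░░░░░░░
░░░░░░░░░░░░
░░░░░░░░░░░░
░░■■■■■■■░░░
░░■■■■■■■░░░
░░····◆··░░░
░░■■■■■■■░░░
░░■■■■■■■░░░
░░░░░░░░░░░░
░░░░░░░░░░░░
░░░░░░░░░░░░

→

░░░░░░░░░░░░
░░░░░░░░░░░░
░░░░░░░░░░░░
░░░░░░░░░░░░
░■■■■■■■■░░░
░■■■■■■■■░░░
░·····◆··░░░
░■■■■■■■·░░░
░■■■■■■■·░░░
░░░░░░░░░░░░
░░░░░░░░░░░░
░░░░░░░░░░░░

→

░░░░░░░░░░░░
░░░░░░░░░░░░
░░░░░░░░░░░░
░░░░░░░░░░░░
■■■■■■■■■░░░
■■■■■■■■■░░░
······◆·■░░░
■■■■■■■·■░░░
■■■■■■■·■░░░
░░░░░░░░░░░░
░░░░░░░░░░░░
░░░░░░░░░░░░

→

░░░░░░░░░░░░
░░░░░░░░░░░░
░░░░░░░░░░░░
░░░░░░░░░░░░
■■■■■■■■■░░░
■■■■■■■■■░░░
······◆■■░░░
■■■■■■·■■░░░
■■■■■■·■■░░░
░░░░░░░░░░░░
░░░░░░░░░░░░
░░░░░░░░░░░░

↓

░░░░░░░░░░░░
░░░░░░░░░░░░
░░░░░░░░░░░░
■■■■■■■■■░░░
■■■■■■■■■░░░
·······■■░░░
■■■■■■◆■■░░░
■■■■■■·■■░░░
░░░░■■·■■░░░
░░░░░░░░░░░░
░░░░░░░░░░░░
░░░░░░░░░░░░

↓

░░░░░░░░░░░░
░░░░░░░░░░░░
■■■■■■■■■░░░
■■■■■■■■■░░░
·······■■░░░
■■■■■■·■■░░░
■■■■■■◆■■░░░
░░░░■■·■■░░░
░░░░■■·■■░░░
░░░░░░░░░░░░
░░░░░░░░░░░░
░░░░░░░░░░░░

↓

░░░░░░░░░░░░
■■■■■■■■■░░░
■■■■■■■■■░░░
·······■■░░░
■■■■■■·■■░░░
■■■■■■·■■░░░
░░░░■■◆■■░░░
░░░░■■·■■░░░
░░░░···■■░░░
░░░░░░░░░░░░
░░░░░░░░░░░░
░░░░░░░░░░░░

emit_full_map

■■■■■■■■■■
■■■■■■■■■■
········■■
■■■■■■■·■■
■■■■■■■·■■
░░░░░■■◆■■
░░░░░■■·■■
░░░░░···■■

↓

■■■■■■■■■░░░
■■■■■■■■■░░░
·······■■░░░
■■■■■■·■■░░░
■■■■■■·■■░░░
░░░░■■·■■░░░
░░░░■■◆■■░░░
░░░░···■■░░░
░░░░□·□··░░░
░░░░░░░░░░░░
░░░░░░░░░░░░
░░░░░░░░░░░░

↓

■■■■■■■■■░░░
·······■■░░░
■■■■■■·■■░░░
■■■■■■·■■░░░
░░░░■■·■■░░░
░░░░■■·■■░░░
░░░░··◆■■░░░
░░░░□·□··░░░
░░░░·····░░░
░░░░░░░░░░░░
░░░░░░░░░░░░
░░░░░░░░░░░░

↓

·······■■░░░
■■■■■■·■■░░░
■■■■■■·■■░░░
░░░░■■·■■░░░
░░░░■■·■■░░░
░░░░···■■░░░
░░░░□·◆··░░░
░░░░·····░░░
░░░░··★··░░░
░░░░░░░░░░░░
░░░░░░░░░░░░
░░░░░░░░░░░░

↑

■■■■■■■■■░░░
·······■■░░░
■■■■■■·■■░░░
■■■■■■·■■░░░
░░░░■■·■■░░░
░░░░■■·■■░░░
░░░░··◆■■░░░
░░░░□·□··░░░
░░░░·····░░░
░░░░··★··░░░
░░░░░░░░░░░░
░░░░░░░░░░░░

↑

■■■■■■■■■░░░
■■■■■■■■■░░░
·······■■░░░
■■■■■■·■■░░░
■■■■■■·■■░░░
░░░░■■·■■░░░
░░░░■■◆■■░░░
░░░░···■■░░░
░░░░□·□··░░░
░░░░·····░░░
░░░░··★··░░░
░░░░░░░░░░░░

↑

░░░░░░░░░░░░
■■■■■■■■■░░░
■■■■■■■■■░░░
·······■■░░░
■■■■■■·■■░░░
■■■■■■·■■░░░
░░░░■■◆■■░░░
░░░░■■·■■░░░
░░░░···■■░░░
░░░░□·□··░░░
░░░░·····░░░
░░░░··★··░░░

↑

░░░░░░░░░░░░
░░░░░░░░░░░░
■■■■■■■■■░░░
■■■■■■■■■░░░
·······■■░░░
■■■■■■·■■░░░
■■■■■■◆■■░░░
░░░░■■·■■░░░
░░░░■■·■■░░░
░░░░···■■░░░
░░░░□·□··░░░
░░░░·····░░░

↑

░░░░░░░░░░░░
░░░░░░░░░░░░
░░░░░░░░░░░░
■■■■■■■■■░░░
■■■■■■■■■░░░
·······■■░░░
■■■■■■◆■■░░░
■■■■■■·■■░░░
░░░░■■·■■░░░
░░░░■■·■■░░░
░░░░···■■░░░
░░░░□·□··░░░

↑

░░░░░░░░░░░░
░░░░░░░░░░░░
░░░░░░░░░░░░
░░░░░░░░░░░░
■■■■■■■■■░░░
■■■■■■■■■░░░
······◆■■░░░
■■■■■■·■■░░░
■■■■■■·■■░░░
░░░░■■·■■░░░
░░░░■■·■■░░░
░░░░···■■░░░

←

░░░░░░░░░░░░
░░░░░░░░░░░░
░░░░░░░░░░░░
░░░░░░░░░░░░
■■■■■■■■■■░░
■■■■■■■■■■░░
······◆·■■░░
■■■■■■■·■■░░
■■■■■■■·■■░░
░░░░░■■·■■░░
░░░░░■■·■■░░
░░░░░···■■░░

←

░░░░░░░░░░░░
░░░░░░░░░░░░
░░░░░░░░░░░░
░░░░░░░░░░░░
░■■■■■■■■■■░
░■■■■■■■■■■░
░·····◆··■■░
░■■■■■■■·■■░
░■■■■■■■·■■░
░░░░░░■■·■■░
░░░░░░■■·■■░
░░░░░░···■■░

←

░░░░░░░░░░░░
░░░░░░░░░░░░
░░░░░░░░░░░░
░░░░░░░░░░░░
░░■■■■■■■■■■
░░■■■■■■■■■■
░░····◆···■■
░░■■■■■■■·■■
░░■■■■■■■·■■
░░░░░░░■■·■■
░░░░░░░■■·■■
░░░░░░░···■■

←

░░░░░░░░░░░░
░░░░░░░░░░░░
░░░░░░░░░░░░
░░░░░░░░░░░░
░░░■■■■■■■■■
░░░■■■■■■■■■
░░░···◆····■
░░░■■■■■■■·■
░░░■■■■■■■·■
░░░░░░░░■■·■
░░░░░░░░■■·■
░░░░░░░░···■

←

░░░░░░░░░░░░
░░░░░░░░░░░░
░░░░░░░░░░░░
░░░░░░░░░░░░
░░░░■■■■■■■■
░░░░■■■■■■■■
░░░░··◆·····
░░░░■■■■■■■·
░░░░■■■■■■■·
░░░░░░░░░■■·
░░░░░░░░░■■·
░░░░░░░░░···

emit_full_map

■■■■■■■■■■
■■■■■■■■■■
··◆·····■■
■■■■■■■·■■
■■■■■■■·■■
░░░░░■■·■■
░░░░░■■·■■
░░░░░···■■
░░░░░□·□··
░░░░░·····
░░░░░··★··
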